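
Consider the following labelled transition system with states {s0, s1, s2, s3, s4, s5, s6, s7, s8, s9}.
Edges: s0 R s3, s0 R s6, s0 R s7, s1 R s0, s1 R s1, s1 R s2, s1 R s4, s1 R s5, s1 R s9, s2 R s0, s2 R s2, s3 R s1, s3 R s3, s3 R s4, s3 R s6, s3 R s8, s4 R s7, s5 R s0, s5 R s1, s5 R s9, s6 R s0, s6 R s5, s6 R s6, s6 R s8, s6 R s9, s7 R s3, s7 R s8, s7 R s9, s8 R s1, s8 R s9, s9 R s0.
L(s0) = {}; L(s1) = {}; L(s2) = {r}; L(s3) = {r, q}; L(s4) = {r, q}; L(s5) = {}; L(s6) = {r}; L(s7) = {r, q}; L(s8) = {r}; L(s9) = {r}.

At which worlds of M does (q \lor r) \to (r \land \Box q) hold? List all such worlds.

s0, s1, s4, s5

Let φ = (q \lor r) \to (r \land \Box q). Evaluate φ at each world:
  s0 (successors {s3, s6, s7}): φ is true.
  s1 (successors {s0, s1, s2, s4, s5, s9}): φ is true.
  s2 (successors {s0, s2}): φ is false.
  s3 (successors {s1, s3, s4, s6, s8}): φ is false.
  s4 (successors {s7}): φ is true.
  s5 (successors {s0, s1, s9}): φ is true.
  s6 (successors {s0, s5, s6, s8, s9}): φ is false.
  s7 (successors {s3, s8, s9}): φ is false.
  s8 (successors {s1, s9}): φ is false.
  s9 (successors {s0}): φ is false.
For instance, at s7:
  At s7: q \lor r is true, r \land \Box q is false, so (q \lor r) \to (r \land \Box q) is false.
    At s7: r is true, \Box q is false, so r \land \Box q is false.
      At s7: \Box q requires q at every successor {s3, s8, s9}.
        q fails at s8, so \Box q is false at s7.
Satisfying worlds: {s0, s1, s4, s5}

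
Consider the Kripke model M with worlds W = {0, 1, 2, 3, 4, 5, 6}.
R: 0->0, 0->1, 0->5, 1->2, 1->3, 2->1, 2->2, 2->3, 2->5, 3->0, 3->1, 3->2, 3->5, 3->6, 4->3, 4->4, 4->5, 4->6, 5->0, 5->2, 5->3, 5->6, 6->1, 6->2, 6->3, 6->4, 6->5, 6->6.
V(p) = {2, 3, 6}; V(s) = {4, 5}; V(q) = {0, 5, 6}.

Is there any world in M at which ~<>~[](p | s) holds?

Let φ = ~<>~[](p | s). Evaluate φ at each world:
  0 (successors {0, 1, 5}): φ is false.
  1 (successors {2, 3}): φ is false.
  2 (successors {1, 2, 3, 5}): φ is false.
  3 (successors {0, 1, 2, 5, 6}): φ is false.
  4 (successors {3, 4, 5, 6}): φ is false.
  5 (successors {0, 2, 3, 6}): φ is false.
  6 (successors {1, 2, 3, 4, 5, 6}): φ is false.
For instance, at 4:
  At 4: <>~[](p | s) is true, so ~<>~[](p | s) is false.
    At 4: <>~[](p | s) requires ~[](p | s) at some successor in {3, 4, 5, 6}.
      ~[](p | s) holds at 3, so <>~[](p | s) is true at 4.

No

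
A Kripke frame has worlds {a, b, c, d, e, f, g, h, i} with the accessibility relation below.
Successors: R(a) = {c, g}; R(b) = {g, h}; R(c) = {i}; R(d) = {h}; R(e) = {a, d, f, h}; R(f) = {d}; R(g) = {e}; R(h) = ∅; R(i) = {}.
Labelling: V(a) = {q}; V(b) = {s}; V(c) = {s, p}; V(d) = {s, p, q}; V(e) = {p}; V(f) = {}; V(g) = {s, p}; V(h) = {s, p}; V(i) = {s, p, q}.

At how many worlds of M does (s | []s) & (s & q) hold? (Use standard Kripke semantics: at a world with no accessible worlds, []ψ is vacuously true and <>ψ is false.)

2

Let φ = (s | []s) & (s & q). Evaluate φ at each world:
  a (successors {c, g}): φ is false.
  b (successors {g, h}): φ is false.
  c (successors {i}): φ is false.
  d (successors {h}): φ is true.
  e (successors {a, d, f, h}): φ is false.
  f (successors {d}): φ is false.
  g (successors {e}): φ is false.
  h (successors ∅): φ is false.
  i (successors ∅): φ is true.
For instance, at b:
  At b: s | []s is true, s & q is false, so (s | []s) & (s & q) is false.
    At b: s is true, []s is true, so s | []s is true.
      At b: []s requires s at every successor {g, h}.
        At g: s is true.
        At h: s is true.
      So []s is true at b.
Satisfying worlds: {d, i}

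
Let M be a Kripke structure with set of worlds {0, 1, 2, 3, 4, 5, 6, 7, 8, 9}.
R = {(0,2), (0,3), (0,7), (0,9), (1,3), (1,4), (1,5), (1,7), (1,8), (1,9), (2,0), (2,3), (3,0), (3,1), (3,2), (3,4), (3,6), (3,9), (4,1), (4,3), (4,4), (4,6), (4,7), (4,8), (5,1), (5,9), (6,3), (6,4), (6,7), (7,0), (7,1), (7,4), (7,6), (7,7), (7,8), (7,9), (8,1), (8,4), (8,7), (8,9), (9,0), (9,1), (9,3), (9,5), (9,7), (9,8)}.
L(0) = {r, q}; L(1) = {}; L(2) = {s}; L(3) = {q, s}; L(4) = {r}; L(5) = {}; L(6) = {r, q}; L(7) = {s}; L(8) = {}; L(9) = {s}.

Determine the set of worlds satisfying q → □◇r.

Let φ = q → □◇r. Evaluate φ at each world:
  0 (successors {2, 3, 7, 9}): φ is true.
  1 (successors {3, 4, 5, 7, 8, 9}): φ is true.
  2 (successors {0, 3}): φ is true.
  3 (successors {0, 1, 2, 4, 6, 9}): φ is false.
  4 (successors {1, 3, 4, 6, 7, 8}): φ is true.
  5 (successors {1, 9}): φ is true.
  6 (successors {3, 4, 7}): φ is true.
  7 (successors {0, 1, 4, 6, 7, 8, 9}): φ is true.
  8 (successors {1, 4, 7, 9}): φ is true.
  9 (successors {0, 1, 3, 5, 7, 8}): φ is true.
For instance, at 8:
  At 8: q is false, □◇r is true, so q → □◇r is true.
    At 8: □◇r requires ◇r at every successor {1, 4, 7, 9}.
      At 1: ◇r is true.
      At 4: ◇r is true.
      At 7: ◇r is true.
      At 9: ◇r is true.
    So □◇r is true at 8.
Satisfying worlds: {0, 1, 2, 4, 5, 6, 7, 8, 9}

0, 1, 2, 4, 5, 6, 7, 8, 9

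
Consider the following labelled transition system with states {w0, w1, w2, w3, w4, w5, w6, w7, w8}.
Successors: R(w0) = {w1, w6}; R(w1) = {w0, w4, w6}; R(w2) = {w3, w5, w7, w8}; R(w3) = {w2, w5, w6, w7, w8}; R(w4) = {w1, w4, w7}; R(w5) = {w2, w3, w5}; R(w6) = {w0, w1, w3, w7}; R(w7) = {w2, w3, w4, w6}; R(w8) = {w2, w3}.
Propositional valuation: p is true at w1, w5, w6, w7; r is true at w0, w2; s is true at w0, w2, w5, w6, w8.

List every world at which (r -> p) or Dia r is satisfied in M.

Let φ = (r -> p) or Dia r. Evaluate φ at each world:
  w0 (successors {w1, w6}): φ is false.
  w1 (successors {w0, w4, w6}): φ is true.
  w2 (successors {w3, w5, w7, w8}): φ is false.
  w3 (successors {w2, w5, w6, w7, w8}): φ is true.
  w4 (successors {w1, w4, w7}): φ is true.
  w5 (successors {w2, w3, w5}): φ is true.
  w6 (successors {w0, w1, w3, w7}): φ is true.
  w7 (successors {w2, w3, w4, w6}): φ is true.
  w8 (successors {w2, w3}): φ is true.
For instance, at w5:
  At w5: r -> p is true, Dia r is true, so (r -> p) or Dia r is true.
    At w5: Dia r requires r at some successor in {w2, w3, w5}.
      r holds at w2, so Dia r is true at w5.
Satisfying worlds: {w1, w3, w4, w5, w6, w7, w8}

w1, w3, w4, w5, w6, w7, w8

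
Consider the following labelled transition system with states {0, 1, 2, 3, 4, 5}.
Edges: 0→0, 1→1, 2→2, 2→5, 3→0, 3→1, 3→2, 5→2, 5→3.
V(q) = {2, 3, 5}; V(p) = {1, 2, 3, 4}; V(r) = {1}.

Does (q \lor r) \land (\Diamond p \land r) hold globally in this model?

No

Recall that \Diamond ψ holds at a world iff ψ holds at some accessible world.
Let φ = (q \lor r) \land (\Diamond p \land r). Evaluate φ at each world:
  0 (successors {0}): φ is false.
  1 (successors {1}): φ is true.
  2 (successors {2, 5}): φ is false.
  3 (successors {0, 1, 2}): φ is false.
  4 (successors ∅): φ is false.
  5 (successors {2, 3}): φ is false.
Detail at 0 (counterexample):
  At 0: q \lor r is false, \Diamond p \land r is false, so (q \lor r) \land (\Diamond p \land r) is false.
    At 0: \Diamond p is false, r is false, so \Diamond p \land r is false.
      At 0: \Diamond p requires p at some successor in {0}.
        At 0: p is false.
      So \Diamond p is false at 0.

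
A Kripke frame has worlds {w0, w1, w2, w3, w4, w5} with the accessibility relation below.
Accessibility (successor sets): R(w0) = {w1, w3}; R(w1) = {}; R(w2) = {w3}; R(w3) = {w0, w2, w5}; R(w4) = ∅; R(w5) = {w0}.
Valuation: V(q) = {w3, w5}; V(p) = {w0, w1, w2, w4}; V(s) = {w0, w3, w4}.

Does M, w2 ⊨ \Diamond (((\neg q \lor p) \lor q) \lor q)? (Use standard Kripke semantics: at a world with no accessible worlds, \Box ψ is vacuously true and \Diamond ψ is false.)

Yes

At w2: \Diamond (((\neg q \lor p) \lor q) \lor q) requires ((\neg q \lor p) \lor q) \lor q at some successor in {w3}.
  ((\neg q \lor p) \lor q) \lor q holds at w3, so \Diamond (((\neg q \lor p) \lor q) \lor q) is true at w2.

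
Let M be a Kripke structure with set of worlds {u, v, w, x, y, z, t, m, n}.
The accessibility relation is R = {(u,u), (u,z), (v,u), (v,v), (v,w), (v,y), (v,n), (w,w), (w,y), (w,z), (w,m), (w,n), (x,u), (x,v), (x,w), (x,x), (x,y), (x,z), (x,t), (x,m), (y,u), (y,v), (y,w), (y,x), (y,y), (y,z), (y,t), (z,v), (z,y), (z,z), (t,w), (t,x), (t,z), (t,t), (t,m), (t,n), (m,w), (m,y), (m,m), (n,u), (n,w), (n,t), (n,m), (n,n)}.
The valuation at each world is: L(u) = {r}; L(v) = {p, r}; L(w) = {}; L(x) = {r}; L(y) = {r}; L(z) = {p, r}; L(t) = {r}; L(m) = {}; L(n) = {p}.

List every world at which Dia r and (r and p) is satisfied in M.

v, z

Recall that Dia ψ holds at a world iff ψ holds at some accessible world.
Let φ = Dia r and (r and p). Evaluate φ at each world:
  u (successors {u, z}): φ is false.
  v (successors {u, v, w, y, n}): φ is true.
  w (successors {w, y, z, m, n}): φ is false.
  x (successors {u, v, w, x, y, z, t, m}): φ is false.
  y (successors {u, v, w, x, y, z, t}): φ is false.
  z (successors {v, y, z}): φ is true.
  t (successors {w, x, z, t, m, n}): φ is false.
  m (successors {w, y, m}): φ is false.
  n (successors {u, w, t, m, n}): φ is false.
For instance, at x:
  At x: Dia r is true, r and p is false, so Dia r and (r and p) is false.
    At x: Dia r requires r at some successor in {u, v, w, x, y, z, t, m}.
      r holds at u, so Dia r is true at x.
Satisfying worlds: {v, z}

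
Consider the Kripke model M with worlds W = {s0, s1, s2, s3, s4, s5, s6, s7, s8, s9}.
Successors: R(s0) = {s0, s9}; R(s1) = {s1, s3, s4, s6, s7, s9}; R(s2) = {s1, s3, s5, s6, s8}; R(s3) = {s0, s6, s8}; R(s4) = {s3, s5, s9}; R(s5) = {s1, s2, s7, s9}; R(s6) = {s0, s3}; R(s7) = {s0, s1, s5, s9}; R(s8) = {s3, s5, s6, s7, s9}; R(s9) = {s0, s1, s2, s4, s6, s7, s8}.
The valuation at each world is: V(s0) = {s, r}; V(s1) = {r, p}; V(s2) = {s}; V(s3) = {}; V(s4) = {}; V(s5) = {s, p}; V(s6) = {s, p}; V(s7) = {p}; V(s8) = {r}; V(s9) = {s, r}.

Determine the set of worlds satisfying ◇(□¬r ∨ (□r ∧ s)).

s0, s3, s6, s7, s9

Let φ = ◇(□¬r ∨ (□r ∧ s)). Evaluate φ at each world:
  s0 (successors {s0, s9}): φ is true.
  s1 (successors {s1, s3, s4, s6, s7, s9}): φ is false.
  s2 (successors {s1, s3, s5, s6, s8}): φ is false.
  s3 (successors {s0, s6, s8}): φ is true.
  s4 (successors {s3, s5, s9}): φ is false.
  s5 (successors {s1, s2, s7, s9}): φ is false.
  s6 (successors {s0, s3}): φ is true.
  s7 (successors {s0, s1, s5, s9}): φ is true.
  s8 (successors {s3, s5, s6, s7, s9}): φ is false.
  s9 (successors {s0, s1, s2, s4, s6, s7, s8}): φ is true.
For instance, at s9:
  At s9: ◇(□¬r ∨ (□r ∧ s)) requires □¬r ∨ (□r ∧ s) at some successor in {s0, s1, s2, s4, s6, s7, s8}.
    □¬r ∨ (□r ∧ s) holds at s0, so ◇(□¬r ∨ (□r ∧ s)) is true at s9.
      At s0: □¬r is false, □r ∧ s is true, so □¬r ∨ (□r ∧ s) is true.
Satisfying worlds: {s0, s3, s6, s7, s9}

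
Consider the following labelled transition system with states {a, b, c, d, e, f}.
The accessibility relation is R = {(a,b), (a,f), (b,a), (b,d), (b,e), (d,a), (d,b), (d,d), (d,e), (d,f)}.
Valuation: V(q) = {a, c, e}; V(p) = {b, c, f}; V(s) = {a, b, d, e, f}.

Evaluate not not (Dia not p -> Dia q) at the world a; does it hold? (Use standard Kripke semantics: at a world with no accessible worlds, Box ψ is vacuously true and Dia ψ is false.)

Recall that Dia ψ holds at a world iff ψ holds at some accessible world.
At a: not (Dia not p -> Dia q) is false, so not not (Dia not p -> Dia q) is true.
  At a: Dia not p -> Dia q is true, so not (Dia not p -> Dia q) is false.
    At a: Dia not p is false, Dia q is false, so Dia not p -> Dia q is true.
      At a: Dia not p requires not p at some successor in {b, f}.
        At b: not p is false.
        At f: not p is false.
      So Dia not p is false at a.
      At a: Dia q requires q at some successor in {b, f}.
        At b: q is false.
        At f: q is false.
      So Dia q is false at a.

Yes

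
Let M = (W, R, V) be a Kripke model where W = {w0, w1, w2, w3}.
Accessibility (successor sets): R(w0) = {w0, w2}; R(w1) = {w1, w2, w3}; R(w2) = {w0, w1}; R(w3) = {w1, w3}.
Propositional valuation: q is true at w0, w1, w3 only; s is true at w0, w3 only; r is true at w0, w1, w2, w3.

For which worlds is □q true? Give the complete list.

Let φ = □q. Evaluate φ at each world:
  w0 (successors {w0, w2}): φ is false.
  w1 (successors {w1, w2, w3}): φ is false.
  w2 (successors {w0, w1}): φ is true.
  w3 (successors {w1, w3}): φ is true.
For instance, at w3:
  At w3: □q requires q at every successor {w1, w3}.
    At w1: q is true.
    At w3: q is true.
  So □q is true at w3.
Satisfying worlds: {w2, w3}

w2, w3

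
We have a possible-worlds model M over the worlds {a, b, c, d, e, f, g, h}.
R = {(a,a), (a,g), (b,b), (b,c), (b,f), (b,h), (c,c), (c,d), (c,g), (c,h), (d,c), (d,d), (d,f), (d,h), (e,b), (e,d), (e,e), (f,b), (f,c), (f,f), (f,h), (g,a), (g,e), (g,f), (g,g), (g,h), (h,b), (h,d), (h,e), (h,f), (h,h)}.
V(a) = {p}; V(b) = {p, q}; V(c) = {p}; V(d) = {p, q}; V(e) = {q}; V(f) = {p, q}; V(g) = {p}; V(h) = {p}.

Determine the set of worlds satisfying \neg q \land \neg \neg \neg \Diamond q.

Let φ = \neg q \land \neg \neg \neg \Diamond q. Evaluate φ at each world:
  a (successors {a, g}): φ is true.
  b (successors {b, c, f, h}): φ is false.
  c (successors {c, d, g, h}): φ is false.
  d (successors {c, d, f, h}): φ is false.
  e (successors {b, d, e}): φ is false.
  f (successors {b, c, f, h}): φ is false.
  g (successors {a, e, f, g, h}): φ is false.
  h (successors {b, d, e, f, h}): φ is false.
For instance, at f:
  At f: \neg q is false, \neg \neg \neg \Diamond q is false, so \neg q \land \neg \neg \neg \Diamond q is false.
    At f: \neg \neg \Diamond q is true, so \neg \neg \neg \Diamond q is false.
      At f: \neg \Diamond q is false, so \neg \neg \Diamond q is true.
Satisfying worlds: {a}

a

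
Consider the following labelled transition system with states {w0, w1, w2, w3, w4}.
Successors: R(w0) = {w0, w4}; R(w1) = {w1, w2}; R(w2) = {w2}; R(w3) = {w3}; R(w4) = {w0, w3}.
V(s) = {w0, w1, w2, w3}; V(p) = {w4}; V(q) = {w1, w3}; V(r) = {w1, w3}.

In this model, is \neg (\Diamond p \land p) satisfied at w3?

Yes

At w3: \Diamond p \land p is false, so \neg (\Diamond p \land p) is true.
  At w3: \Diamond p is false, p is false, so \Diamond p \land p is false.
    At w3: \Diamond p requires p at some successor in {w3}.
      At w3: p is false.
    So \Diamond p is false at w3.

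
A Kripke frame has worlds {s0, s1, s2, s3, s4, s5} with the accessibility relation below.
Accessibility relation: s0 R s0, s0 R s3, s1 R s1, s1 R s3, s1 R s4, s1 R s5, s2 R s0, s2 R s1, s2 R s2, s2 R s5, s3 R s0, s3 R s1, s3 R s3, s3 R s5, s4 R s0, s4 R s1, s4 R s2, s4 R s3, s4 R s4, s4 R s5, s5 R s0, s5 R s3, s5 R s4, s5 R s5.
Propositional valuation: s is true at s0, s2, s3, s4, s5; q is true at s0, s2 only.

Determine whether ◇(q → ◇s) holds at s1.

Yes

Recall that ◇ψ holds at a world iff ψ holds at some accessible world.
At s1: ◇(q → ◇s) requires q → ◇s at some successor in {s1, s3, s4, s5}.
  q → ◇s holds at s1, so ◇(q → ◇s) is true at s1.
    At s1: q is false, ◇s is true, so q → ◇s is true.
      At s1: ◇s requires s at some successor in {s1, s3, s4, s5}.
        s holds at s3, so ◇s is true at s1.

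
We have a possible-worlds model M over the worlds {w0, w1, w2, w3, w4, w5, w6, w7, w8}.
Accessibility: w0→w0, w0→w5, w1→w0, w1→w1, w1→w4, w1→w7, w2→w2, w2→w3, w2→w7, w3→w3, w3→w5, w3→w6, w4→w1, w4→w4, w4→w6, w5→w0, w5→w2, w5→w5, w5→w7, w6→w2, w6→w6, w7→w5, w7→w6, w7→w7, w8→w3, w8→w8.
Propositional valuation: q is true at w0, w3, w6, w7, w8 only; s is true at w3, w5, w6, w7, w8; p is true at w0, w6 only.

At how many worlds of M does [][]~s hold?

0

Recall that []ψ holds at a world iff ψ holds at every accessible world, and <>ψ holds iff ψ holds at some accessible world.
Let φ = [][]~s. Evaluate φ at each world:
  w0 (successors {w0, w5}): φ is false.
  w1 (successors {w0, w1, w4, w7}): φ is false.
  w2 (successors {w2, w3, w7}): φ is false.
  w3 (successors {w3, w5, w6}): φ is false.
  w4 (successors {w1, w4, w6}): φ is false.
  w5 (successors {w0, w2, w5, w7}): φ is false.
  w6 (successors {w2, w6}): φ is false.
  w7 (successors {w5, w6, w7}): φ is false.
  w8 (successors {w3, w8}): φ is false.
For instance, at w5:
  At w5: [][]~s requires []~s at every successor {w0, w2, w5, w7}.
    []~s fails at w0, so [][]~s is false at w5.
      At w0: []~s requires ~s at every successor {w0, w5}.
        ~s fails at w5, so []~s is false at w0.
Satisfying worlds: none.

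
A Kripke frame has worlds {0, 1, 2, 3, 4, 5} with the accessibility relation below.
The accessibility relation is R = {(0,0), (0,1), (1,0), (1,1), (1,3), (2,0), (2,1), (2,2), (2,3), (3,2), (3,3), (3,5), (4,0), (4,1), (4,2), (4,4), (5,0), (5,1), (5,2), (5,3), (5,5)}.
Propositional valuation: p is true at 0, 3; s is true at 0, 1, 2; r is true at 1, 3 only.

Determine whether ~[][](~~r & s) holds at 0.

Yes

At 0: [][](~~r & s) is false, so ~[][](~~r & s) is true.
  At 0: [][](~~r & s) requires [](~~r & s) at every successor {0, 1}.
    [](~~r & s) fails at 0, so [][](~~r & s) is false at 0.
      At 0: [](~~r & s) requires ~~r & s at every successor {0, 1}.
        ~~r & s fails at 0, so [](~~r & s) is false at 0.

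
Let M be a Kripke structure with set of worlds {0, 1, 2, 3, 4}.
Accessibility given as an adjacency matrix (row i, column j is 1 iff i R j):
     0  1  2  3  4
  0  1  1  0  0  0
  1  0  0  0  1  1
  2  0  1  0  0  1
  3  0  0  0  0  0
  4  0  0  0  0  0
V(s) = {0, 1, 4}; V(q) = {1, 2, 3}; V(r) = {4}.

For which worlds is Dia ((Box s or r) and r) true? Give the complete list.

Let φ = Dia ((Box s or r) and r). Evaluate φ at each world:
  0 (successors {0, 1}): φ is false.
  1 (successors {3, 4}): φ is true.
  2 (successors {1, 4}): φ is true.
  3 (successors ∅): φ is false.
  4 (successors ∅): φ is false.
For instance, at 2:
  At 2: Dia ((Box s or r) and r) requires (Box s or r) and r at some successor in {1, 4}.
    (Box s or r) and r holds at 4, so Dia ((Box s or r) and r) is true at 2.
      At 4: Box s or r is true, r is true, so (Box s or r) and r is true.
Satisfying worlds: {1, 2}

1, 2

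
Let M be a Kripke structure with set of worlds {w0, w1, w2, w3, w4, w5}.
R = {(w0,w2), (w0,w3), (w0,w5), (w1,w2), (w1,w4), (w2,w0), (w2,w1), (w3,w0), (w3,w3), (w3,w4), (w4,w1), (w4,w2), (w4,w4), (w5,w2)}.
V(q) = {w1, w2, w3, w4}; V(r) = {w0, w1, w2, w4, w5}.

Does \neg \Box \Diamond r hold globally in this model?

No

Recall that \Box ψ holds at a world iff ψ holds at every accessible world, and \Diamond ψ holds iff ψ holds at some accessible world.
Let φ = \neg \Box \Diamond r. Evaluate φ at each world:
  w0 (successors {w2, w3, w5}): φ is false.
  w1 (successors {w2, w4}): φ is false.
  w2 (successors {w0, w1}): φ is false.
  w3 (successors {w0, w3, w4}): φ is false.
  w4 (successors {w1, w2, w4}): φ is false.
  w5 (successors {w2}): φ is false.
Detail at w0 (counterexample):
  At w0: \Box \Diamond r is true, so \neg \Box \Diamond r is false.
    At w0: \Box \Diamond r requires \Diamond r at every successor {w2, w3, w5}.
      At w2: \Diamond r is true.
      At w3: \Diamond r is true.
      At w5: \Diamond r is true.
    So \Box \Diamond r is true at w0.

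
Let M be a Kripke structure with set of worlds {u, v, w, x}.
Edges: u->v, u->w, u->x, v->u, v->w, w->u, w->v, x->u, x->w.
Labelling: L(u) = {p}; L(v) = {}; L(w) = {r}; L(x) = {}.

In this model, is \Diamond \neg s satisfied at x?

At x: \Diamond \neg s requires \neg s at some successor in {u, w}.
  \neg s holds at u, so \Diamond \neg s is true at x.

Yes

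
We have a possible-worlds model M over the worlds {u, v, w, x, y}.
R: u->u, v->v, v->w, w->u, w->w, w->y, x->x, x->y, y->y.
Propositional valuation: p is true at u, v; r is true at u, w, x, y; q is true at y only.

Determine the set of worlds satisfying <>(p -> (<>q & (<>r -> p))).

Recall that <>ψ holds at a world iff ψ holds at some accessible world.
Let φ = <>(p -> (<>q & (<>r -> p))). Evaluate φ at each world:
  u (successors {u}): φ is false.
  v (successors {v, w}): φ is true.
  w (successors {u, w, y}): φ is true.
  x (successors {x, y}): φ is true.
  y (successors {y}): φ is true.
For instance, at x:
  At x: <>(p -> (<>q & (<>r -> p))) requires p -> (<>q & (<>r -> p)) at some successor in {x, y}.
    p -> (<>q & (<>r -> p)) holds at x, so <>(p -> (<>q & (<>r -> p))) is true at x.
      At x: p is false, <>q & (<>r -> p) is false, so p -> (<>q & (<>r -> p)) is true.
Satisfying worlds: {v, w, x, y}

v, w, x, y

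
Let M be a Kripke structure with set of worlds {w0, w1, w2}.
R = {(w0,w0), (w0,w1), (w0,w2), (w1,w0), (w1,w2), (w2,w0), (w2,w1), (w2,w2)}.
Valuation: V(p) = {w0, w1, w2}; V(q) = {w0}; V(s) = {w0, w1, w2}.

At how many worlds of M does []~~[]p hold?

3

Let φ = []~~[]p. Evaluate φ at each world:
  w0 (successors {w0, w1, w2}): φ is true.
  w1 (successors {w0, w2}): φ is true.
  w2 (successors {w0, w1, w2}): φ is true.
For instance, at w2:
  At w2: []~~[]p requires ~~[]p at every successor {w0, w1, w2}.
      At w0: ~[]p is false, so ~~[]p is true.
      At w1: ~[]p is false, so ~~[]p is true.
      At w2: ~[]p is false, so ~~[]p is true.
  So []~~[]p is true at w2.
Satisfying worlds: {w0, w1, w2}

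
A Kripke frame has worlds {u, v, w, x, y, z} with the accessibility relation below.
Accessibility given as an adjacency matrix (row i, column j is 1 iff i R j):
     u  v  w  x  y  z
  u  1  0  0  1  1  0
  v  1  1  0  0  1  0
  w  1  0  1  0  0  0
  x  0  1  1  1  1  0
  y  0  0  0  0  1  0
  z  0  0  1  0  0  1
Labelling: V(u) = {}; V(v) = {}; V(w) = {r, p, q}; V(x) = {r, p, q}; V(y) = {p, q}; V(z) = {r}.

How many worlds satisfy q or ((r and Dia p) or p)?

Recall that Dia ψ holds at a world iff ψ holds at some accessible world.
Let φ = q or ((r and Dia p) or p). Evaluate φ at each world:
  u (successors {u, x, y}): φ is false.
  v (successors {u, v, y}): φ is false.
  w (successors {u, w}): φ is true.
  x (successors {v, w, x, y}): φ is true.
  y (successors {y}): φ is true.
  z (successors {w, z}): φ is true.
For instance, at v:
  At v: q is false, (r and Dia p) or p is false, so q or ((r and Dia p) or p) is false.
    At v: r and Dia p is false, p is false, so (r and Dia p) or p is false.
      At v: r is false, Dia p is true, so r and Dia p is false.
Satisfying worlds: {w, x, y, z}

4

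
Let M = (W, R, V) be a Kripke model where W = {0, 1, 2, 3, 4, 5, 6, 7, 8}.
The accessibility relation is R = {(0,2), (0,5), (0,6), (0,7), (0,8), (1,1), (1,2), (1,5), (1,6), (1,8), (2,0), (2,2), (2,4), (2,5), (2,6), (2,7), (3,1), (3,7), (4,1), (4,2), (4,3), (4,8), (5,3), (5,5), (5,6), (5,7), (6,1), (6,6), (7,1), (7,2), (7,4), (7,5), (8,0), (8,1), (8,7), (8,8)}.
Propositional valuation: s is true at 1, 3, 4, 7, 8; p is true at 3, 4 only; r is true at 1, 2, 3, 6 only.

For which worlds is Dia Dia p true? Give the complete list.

0, 1, 2, 3, 4, 5, 7, 8

Let φ = Dia Dia p. Evaluate φ at each world:
  0 (successors {2, 5, 6, 7, 8}): φ is true.
  1 (successors {1, 2, 5, 6, 8}): φ is true.
  2 (successors {0, 2, 4, 5, 6, 7}): φ is true.
  3 (successors {1, 7}): φ is true.
  4 (successors {1, 2, 3, 8}): φ is true.
  5 (successors {3, 5, 6, 7}): φ is true.
  6 (successors {1, 6}): φ is false.
  7 (successors {1, 2, 4, 5}): φ is true.
  8 (successors {0, 1, 7, 8}): φ is true.
For instance, at 8:
  At 8: Dia Dia p requires Dia p at some successor in {0, 1, 7, 8}.
    Dia p holds at 7, so Dia Dia p is true at 8.
      At 7: Dia p requires p at some successor in {1, 2, 4, 5}.
        p holds at 4, so Dia p is true at 7.
Satisfying worlds: {0, 1, 2, 3, 4, 5, 7, 8}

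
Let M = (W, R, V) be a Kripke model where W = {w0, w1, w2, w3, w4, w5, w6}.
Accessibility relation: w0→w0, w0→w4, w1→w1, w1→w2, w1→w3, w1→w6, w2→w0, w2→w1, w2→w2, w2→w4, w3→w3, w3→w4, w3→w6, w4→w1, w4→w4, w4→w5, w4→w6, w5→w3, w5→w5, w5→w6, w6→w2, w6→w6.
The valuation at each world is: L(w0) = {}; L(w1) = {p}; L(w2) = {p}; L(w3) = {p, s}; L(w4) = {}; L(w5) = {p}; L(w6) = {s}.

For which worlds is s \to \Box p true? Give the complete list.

Recall that \Box ψ holds at a world iff ψ holds at every accessible world, and \Diamond ψ holds iff ψ holds at some accessible world.
Let φ = s \to \Box p. Evaluate φ at each world:
  w0 (successors {w0, w4}): φ is true.
  w1 (successors {w1, w2, w3, w6}): φ is true.
  w2 (successors {w0, w1, w2, w4}): φ is true.
  w3 (successors {w3, w4, w6}): φ is false.
  w4 (successors {w1, w4, w5, w6}): φ is true.
  w5 (successors {w3, w5, w6}): φ is true.
  w6 (successors {w2, w6}): φ is false.
For instance, at w5:
  At w5: s is false, \Box p is false, so s \to \Box p is true.
    At w5: \Box p requires p at every successor {w3, w5, w6}.
      p fails at w6, so \Box p is false at w5.
Satisfying worlds: {w0, w1, w2, w4, w5}

w0, w1, w2, w4, w5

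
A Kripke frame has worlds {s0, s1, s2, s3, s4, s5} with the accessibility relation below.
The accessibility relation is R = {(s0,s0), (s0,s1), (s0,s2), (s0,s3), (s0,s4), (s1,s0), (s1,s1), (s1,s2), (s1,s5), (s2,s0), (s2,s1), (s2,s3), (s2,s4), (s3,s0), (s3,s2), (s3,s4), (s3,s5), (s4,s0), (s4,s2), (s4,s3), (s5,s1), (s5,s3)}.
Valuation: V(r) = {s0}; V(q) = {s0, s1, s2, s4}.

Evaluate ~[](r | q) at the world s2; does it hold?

At s2: [](r | q) is false, so ~[](r | q) is true.
  At s2: [](r | q) requires r | q at every successor {s0, s1, s3, s4}.
    r | q fails at s3, so [](r | q) is false at s2.

Yes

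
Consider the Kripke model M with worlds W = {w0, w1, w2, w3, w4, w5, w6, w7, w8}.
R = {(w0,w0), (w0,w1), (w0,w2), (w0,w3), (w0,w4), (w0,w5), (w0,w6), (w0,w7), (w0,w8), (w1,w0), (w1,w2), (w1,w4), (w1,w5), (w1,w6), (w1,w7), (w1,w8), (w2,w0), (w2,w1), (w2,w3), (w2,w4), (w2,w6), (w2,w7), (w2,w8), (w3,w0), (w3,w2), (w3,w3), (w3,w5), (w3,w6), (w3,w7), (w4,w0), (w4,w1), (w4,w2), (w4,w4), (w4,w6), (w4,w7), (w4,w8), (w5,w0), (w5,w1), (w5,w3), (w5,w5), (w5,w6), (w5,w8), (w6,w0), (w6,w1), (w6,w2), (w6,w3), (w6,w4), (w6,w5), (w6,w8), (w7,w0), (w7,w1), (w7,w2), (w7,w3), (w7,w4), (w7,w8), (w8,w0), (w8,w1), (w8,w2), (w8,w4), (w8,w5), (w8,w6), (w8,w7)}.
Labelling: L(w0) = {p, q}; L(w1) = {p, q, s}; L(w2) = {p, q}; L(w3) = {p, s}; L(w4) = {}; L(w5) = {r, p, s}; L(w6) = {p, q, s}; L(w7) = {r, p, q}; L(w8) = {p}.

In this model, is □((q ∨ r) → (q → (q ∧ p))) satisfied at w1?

At w1: □((q ∨ r) → (q → (q ∧ p))) requires (q ∨ r) → (q → (q ∧ p)) at every successor {w0, w2, w4, w5, w6, w7, w8}.
  At w0: (q ∨ r) → (q → (q ∧ p)) is true.
  At w2: (q ∨ r) → (q → (q ∧ p)) is true.
  At w4: (q ∨ r) → (q → (q ∧ p)) is true.
  At w5: (q ∨ r) → (q → (q ∧ p)) is true.
  At w6: (q ∨ r) → (q → (q ∧ p)) is true.
  At w7: (q ∨ r) → (q → (q ∧ p)) is true.
  At w8: (q ∨ r) → (q → (q ∧ p)) is true.
So □((q ∨ r) → (q → (q ∧ p))) is true at w1.

Yes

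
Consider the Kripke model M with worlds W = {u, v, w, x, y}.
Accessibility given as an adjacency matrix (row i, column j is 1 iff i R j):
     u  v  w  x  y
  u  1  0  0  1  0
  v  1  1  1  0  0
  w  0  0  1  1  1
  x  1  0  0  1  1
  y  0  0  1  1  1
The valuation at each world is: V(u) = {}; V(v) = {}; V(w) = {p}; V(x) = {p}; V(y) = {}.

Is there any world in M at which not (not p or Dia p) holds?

Let φ = not (not p or Dia p). Evaluate φ at each world:
  u (successors {u, x}): φ is false.
  v (successors {u, v, w}): φ is false.
  w (successors {w, x, y}): φ is false.
  x (successors {u, x, y}): φ is false.
  y (successors {w, x, y}): φ is false.
For instance, at u:
  At u: not p or Dia p is true, so not (not p or Dia p) is false.
    At u: not p is true, Dia p is true, so not p or Dia p is true.
      At u: Dia p requires p at some successor in {u, x}.
        p holds at x, so Dia p is true at u.

No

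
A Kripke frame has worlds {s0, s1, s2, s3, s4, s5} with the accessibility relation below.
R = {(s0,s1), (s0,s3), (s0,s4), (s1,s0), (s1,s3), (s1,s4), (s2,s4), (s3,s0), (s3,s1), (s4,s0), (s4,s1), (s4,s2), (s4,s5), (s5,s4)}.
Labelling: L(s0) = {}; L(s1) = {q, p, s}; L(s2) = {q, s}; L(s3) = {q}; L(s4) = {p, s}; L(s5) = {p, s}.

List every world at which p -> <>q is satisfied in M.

Let φ = p -> <>q. Evaluate φ at each world:
  s0 (successors {s1, s3, s4}): φ is true.
  s1 (successors {s0, s3, s4}): φ is true.
  s2 (successors {s4}): φ is true.
  s3 (successors {s0, s1}): φ is true.
  s4 (successors {s0, s1, s2, s5}): φ is true.
  s5 (successors {s4}): φ is false.
For instance, at s4:
  At s4: p is true, <>q is true, so p -> <>q is true.
    At s4: <>q requires q at some successor in {s0, s1, s2, s5}.
      q holds at s1, so <>q is true at s4.
Satisfying worlds: {s0, s1, s2, s3, s4}

s0, s1, s2, s3, s4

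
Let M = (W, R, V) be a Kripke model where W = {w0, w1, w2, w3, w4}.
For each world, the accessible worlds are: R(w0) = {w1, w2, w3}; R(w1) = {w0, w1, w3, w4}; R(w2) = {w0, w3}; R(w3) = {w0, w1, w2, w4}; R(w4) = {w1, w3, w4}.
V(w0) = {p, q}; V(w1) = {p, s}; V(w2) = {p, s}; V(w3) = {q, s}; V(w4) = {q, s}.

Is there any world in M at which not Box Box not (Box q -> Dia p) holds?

Recall that Box ψ holds at a world iff ψ holds at every accessible world, and Dia ψ holds iff ψ holds at some accessible world.
Let φ = not Box Box not (Box q -> Dia p). Evaluate φ at each world:
  w0 (successors {w1, w2, w3}): φ is true.
  w1 (successors {w0, w1, w3, w4}): φ is true.
  w2 (successors {w0, w3}): φ is true.
  w3 (successors {w0, w1, w2, w4}): φ is true.
  w4 (successors {w1, w3, w4}): φ is true.
Detail at w0 (witness):
  At w0: Box Box not (Box q -> Dia p) is false, so not Box Box not (Box q -> Dia p) is true.
    At w0: Box Box not (Box q -> Dia p) requires Box not (Box q -> Dia p) at every successor {w1, w2, w3}.
      Box not (Box q -> Dia p) fails at w1, so Box Box not (Box q -> Dia p) is false at w0.

Yes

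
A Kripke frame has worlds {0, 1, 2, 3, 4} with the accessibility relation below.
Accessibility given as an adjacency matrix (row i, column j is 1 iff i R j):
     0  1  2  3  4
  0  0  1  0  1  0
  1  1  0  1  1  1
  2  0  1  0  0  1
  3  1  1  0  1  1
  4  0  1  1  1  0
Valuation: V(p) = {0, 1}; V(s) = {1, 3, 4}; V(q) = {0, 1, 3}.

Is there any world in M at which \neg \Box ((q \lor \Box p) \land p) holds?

Recall that \Box ψ holds at a world iff ψ holds at every accessible world, and \Diamond ψ holds iff ψ holds at some accessible world.
Let φ = \neg \Box ((q \lor \Box p) \land p). Evaluate φ at each world:
  0 (successors {1, 3}): φ is true.
  1 (successors {0, 2, 3, 4}): φ is true.
  2 (successors {1, 4}): φ is true.
  3 (successors {0, 1, 3, 4}): φ is true.
  4 (successors {1, 2, 3}): φ is true.
Detail at 0 (witness):
  At 0: \Box ((q \lor \Box p) \land p) is false, so \neg \Box ((q \lor \Box p) \land p) is true.
    At 0: \Box ((q \lor \Box p) \land p) requires (q \lor \Box p) \land p at every successor {1, 3}.
      (q \lor \Box p) \land p fails at 3, so \Box ((q \lor \Box p) \land p) is false at 0.

Yes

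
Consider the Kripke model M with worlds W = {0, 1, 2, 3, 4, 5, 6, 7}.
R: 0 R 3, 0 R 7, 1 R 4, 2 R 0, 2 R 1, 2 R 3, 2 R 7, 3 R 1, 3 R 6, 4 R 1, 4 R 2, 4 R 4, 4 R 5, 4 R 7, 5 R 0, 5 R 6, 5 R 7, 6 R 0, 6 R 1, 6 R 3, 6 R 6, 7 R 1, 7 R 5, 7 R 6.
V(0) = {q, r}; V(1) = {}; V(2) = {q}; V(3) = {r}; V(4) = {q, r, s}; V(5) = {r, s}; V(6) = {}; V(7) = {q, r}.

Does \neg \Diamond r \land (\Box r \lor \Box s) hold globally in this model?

Let φ = \neg \Diamond r \land (\Box r \lor \Box s). Evaluate φ at each world:
  0 (successors {3, 7}): φ is false.
  1 (successors {4}): φ is false.
  2 (successors {0, 1, 3, 7}): φ is false.
  3 (successors {1, 6}): φ is false.
  4 (successors {1, 2, 4, 5, 7}): φ is false.
  5 (successors {0, 6, 7}): φ is false.
  6 (successors {0, 1, 3, 6}): φ is false.
  7 (successors {1, 5, 6}): φ is false.
Detail at 0 (counterexample):
  At 0: \neg \Diamond r is false, \Box r \lor \Box s is true, so \neg \Diamond r \land (\Box r \lor \Box s) is false.
    At 0: \Diamond r is true, so \neg \Diamond r is false.
      At 0: \Diamond r requires r at some successor in {3, 7}.
        r holds at 3, so \Diamond r is true at 0.
    At 0: \Box r is true, \Box s is false, so \Box r \lor \Box s is true.
      At 0: \Box r requires r at every successor {3, 7}.
        At 3: r is true.
        At 7: r is true.
      So \Box r is true at 0.
      At 0: \Box s requires s at every successor {3, 7}.
        s fails at 3, so \Box s is false at 0.

No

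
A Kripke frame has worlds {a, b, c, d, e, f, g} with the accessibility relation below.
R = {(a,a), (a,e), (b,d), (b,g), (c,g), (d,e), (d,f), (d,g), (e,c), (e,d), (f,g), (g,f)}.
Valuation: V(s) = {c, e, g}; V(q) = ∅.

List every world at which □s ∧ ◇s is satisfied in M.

Let φ = □s ∧ ◇s. Evaluate φ at each world:
  a (successors {a, e}): φ is false.
  b (successors {d, g}): φ is false.
  c (successors {g}): φ is true.
  d (successors {e, f, g}): φ is false.
  e (successors {c, d}): φ is false.
  f (successors {g}): φ is true.
  g (successors {f}): φ is false.
For instance, at d:
  At d: □s is false, ◇s is true, so □s ∧ ◇s is false.
    At d: □s requires s at every successor {e, f, g}.
      s fails at f, so □s is false at d.
    At d: ◇s requires s at some successor in {e, f, g}.
      s holds at e, so ◇s is true at d.
Satisfying worlds: {c, f}

c, f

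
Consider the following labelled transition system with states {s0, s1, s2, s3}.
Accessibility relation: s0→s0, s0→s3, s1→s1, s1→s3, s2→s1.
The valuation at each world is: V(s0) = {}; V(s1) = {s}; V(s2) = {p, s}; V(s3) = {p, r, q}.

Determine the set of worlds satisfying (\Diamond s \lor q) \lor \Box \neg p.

s1, s2, s3

Let φ = (\Diamond s \lor q) \lor \Box \neg p. Evaluate φ at each world:
  s0 (successors {s0, s3}): φ is false.
  s1 (successors {s1, s3}): φ is true.
  s2 (successors {s1}): φ is true.
  s3 (successors ∅): φ is true.
For instance, at s1:
  At s1: \Diamond s \lor q is true, \Box \neg p is false, so (\Diamond s \lor q) \lor \Box \neg p is true.
    At s1: \Diamond s is true, q is false, so \Diamond s \lor q is true.
      At s1: \Diamond s requires s at some successor in {s1, s3}.
        s holds at s1, so \Diamond s is true at s1.
    At s1: \Box \neg p requires \neg p at every successor {s1, s3}.
      \neg p fails at s3, so \Box \neg p is false at s1.
Satisfying worlds: {s1, s2, s3}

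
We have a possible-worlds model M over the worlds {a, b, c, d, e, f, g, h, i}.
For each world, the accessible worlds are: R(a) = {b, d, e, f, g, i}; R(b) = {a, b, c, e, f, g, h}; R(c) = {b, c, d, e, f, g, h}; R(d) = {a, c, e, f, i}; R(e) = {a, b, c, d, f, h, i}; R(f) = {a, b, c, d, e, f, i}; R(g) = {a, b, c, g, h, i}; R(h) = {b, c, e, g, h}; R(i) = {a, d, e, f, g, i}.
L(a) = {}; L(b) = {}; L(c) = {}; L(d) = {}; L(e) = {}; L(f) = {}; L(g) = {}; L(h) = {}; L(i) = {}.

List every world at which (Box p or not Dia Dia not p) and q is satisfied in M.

Let φ = (Box p or not Dia Dia not p) and q. Evaluate φ at each world:
  a (successors {b, d, e, f, g, i}): φ is false.
  b (successors {a, b, c, e, f, g, h}): φ is false.
  c (successors {b, c, d, e, f, g, h}): φ is false.
  d (successors {a, c, e, f, i}): φ is false.
  e (successors {a, b, c, d, f, h, i}): φ is false.
  f (successors {a, b, c, d, e, f, i}): φ is false.
  g (successors {a, b, c, g, h, i}): φ is false.
  h (successors {b, c, e, g, h}): φ is false.
  i (successors {a, d, e, f, g, i}): φ is false.
For instance, at a:
  At a: Box p or not Dia Dia not p is false, q is false, so (Box p or not Dia Dia not p) and q is false.
    At a: Box p is false, not Dia Dia not p is false, so Box p or not Dia Dia not p is false.
      At a: Box p requires p at every successor {b, d, e, f, g, i}.
        p fails at b, so Box p is false at a.
      At a: Dia Dia not p is true, so not Dia Dia not p is false.
Satisfying worlds: none.

none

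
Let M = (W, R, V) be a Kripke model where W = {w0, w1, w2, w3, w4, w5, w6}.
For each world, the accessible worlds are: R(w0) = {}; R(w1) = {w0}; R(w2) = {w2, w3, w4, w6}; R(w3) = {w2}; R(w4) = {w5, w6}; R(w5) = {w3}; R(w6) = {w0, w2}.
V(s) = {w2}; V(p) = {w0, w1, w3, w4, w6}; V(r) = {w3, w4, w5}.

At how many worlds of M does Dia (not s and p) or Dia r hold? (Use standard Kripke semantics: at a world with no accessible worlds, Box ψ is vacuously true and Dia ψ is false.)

Let φ = Dia (not s and p) or Dia r. Evaluate φ at each world:
  w0 (successors ∅): φ is false.
  w1 (successors {w0}): φ is true.
  w2 (successors {w2, w3, w4, w6}): φ is true.
  w3 (successors {w2}): φ is false.
  w4 (successors {w5, w6}): φ is true.
  w5 (successors {w3}): φ is true.
  w6 (successors {w0, w2}): φ is true.
For instance, at w1:
  At w1: Dia (not s and p) is true, Dia r is false, so Dia (not s and p) or Dia r is true.
    At w1: Dia (not s and p) requires not s and p at some successor in {w0}.
      not s and p holds at w0, so Dia (not s and p) is true at w1.
    At w1: Dia r requires r at some successor in {w0}.
      At w0: r is false.
    So Dia r is false at w1.
Satisfying worlds: {w1, w2, w4, w5, w6}

5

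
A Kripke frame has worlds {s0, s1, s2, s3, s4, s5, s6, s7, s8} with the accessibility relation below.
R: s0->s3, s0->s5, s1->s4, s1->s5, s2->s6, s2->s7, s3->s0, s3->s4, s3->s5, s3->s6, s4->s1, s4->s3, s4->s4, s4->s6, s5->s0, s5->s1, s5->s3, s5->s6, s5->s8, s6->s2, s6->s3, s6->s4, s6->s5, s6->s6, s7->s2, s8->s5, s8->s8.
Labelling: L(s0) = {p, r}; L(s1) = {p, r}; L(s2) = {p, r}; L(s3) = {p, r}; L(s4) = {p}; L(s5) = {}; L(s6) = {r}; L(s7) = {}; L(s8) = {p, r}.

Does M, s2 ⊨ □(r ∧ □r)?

At s2: □(r ∧ □r) requires r ∧ □r at every successor {s6, s7}.
  r ∧ □r fails at s6, so □(r ∧ □r) is false at s2.
    At s6: r is true, □r is false, so r ∧ □r is false.
      At s6: □r requires r at every successor {s2, s3, s4, s5, s6}.
        r fails at s4, so □r is false at s6.

No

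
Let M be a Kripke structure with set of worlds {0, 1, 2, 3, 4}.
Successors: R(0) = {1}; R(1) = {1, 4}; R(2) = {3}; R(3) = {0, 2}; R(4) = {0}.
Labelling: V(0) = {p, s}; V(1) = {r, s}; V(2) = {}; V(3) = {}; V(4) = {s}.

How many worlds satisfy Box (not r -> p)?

2

Let φ = Box (not r -> p). Evaluate φ at each world:
  0 (successors {1}): φ is true.
  1 (successors {1, 4}): φ is false.
  2 (successors {3}): φ is false.
  3 (successors {0, 2}): φ is false.
  4 (successors {0}): φ is true.
For instance, at 2:
  At 2: Box (not r -> p) requires not r -> p at every successor {3}.
    not r -> p fails at 3, so Box (not r -> p) is false at 2.
Satisfying worlds: {0, 4}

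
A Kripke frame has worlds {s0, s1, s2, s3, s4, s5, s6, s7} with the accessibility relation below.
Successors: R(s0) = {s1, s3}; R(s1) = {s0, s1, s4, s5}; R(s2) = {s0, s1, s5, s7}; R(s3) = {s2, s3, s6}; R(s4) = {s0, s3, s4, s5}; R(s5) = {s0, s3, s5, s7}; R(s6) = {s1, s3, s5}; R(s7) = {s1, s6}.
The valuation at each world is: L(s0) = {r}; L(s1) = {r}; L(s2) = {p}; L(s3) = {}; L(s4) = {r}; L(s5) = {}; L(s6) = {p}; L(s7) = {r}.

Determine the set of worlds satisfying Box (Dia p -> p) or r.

Let φ = Box (Dia p -> p) or r. Evaluate φ at each world:
  s0 (successors {s1, s3}): φ is true.
  s1 (successors {s0, s1, s4, s5}): φ is true.
  s2 (successors {s0, s1, s5, s7}): φ is false.
  s3 (successors {s2, s3, s6}): φ is false.
  s4 (successors {s0, s3, s4, s5}): φ is true.
  s5 (successors {s0, s3, s5, s7}): φ is false.
  s6 (successors {s1, s3, s5}): φ is false.
  s7 (successors {s1, s6}): φ is true.
For instance, at s3:
  At s3: Box (Dia p -> p) is false, r is false, so Box (Dia p -> p) or r is false.
    At s3: Box (Dia p -> p) requires Dia p -> p at every successor {s2, s3, s6}.
      Dia p -> p fails at s3, so Box (Dia p -> p) is false at s3.
Satisfying worlds: {s0, s1, s4, s7}

s0, s1, s4, s7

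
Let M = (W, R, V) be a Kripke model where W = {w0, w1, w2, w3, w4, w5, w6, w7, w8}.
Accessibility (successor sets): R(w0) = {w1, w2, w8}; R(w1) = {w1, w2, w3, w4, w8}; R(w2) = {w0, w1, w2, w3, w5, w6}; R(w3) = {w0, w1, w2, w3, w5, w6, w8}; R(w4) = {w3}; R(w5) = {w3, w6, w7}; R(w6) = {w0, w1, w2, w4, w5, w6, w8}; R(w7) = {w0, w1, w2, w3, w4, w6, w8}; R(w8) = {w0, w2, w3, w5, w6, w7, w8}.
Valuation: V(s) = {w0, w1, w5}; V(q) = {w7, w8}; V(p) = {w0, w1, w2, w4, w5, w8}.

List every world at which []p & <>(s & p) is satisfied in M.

w0

Let φ = []p & <>(s & p). Evaluate φ at each world:
  w0 (successors {w1, w2, w8}): φ is true.
  w1 (successors {w1, w2, w3, w4, w8}): φ is false.
  w2 (successors {w0, w1, w2, w3, w5, w6}): φ is false.
  w3 (successors {w0, w1, w2, w3, w5, w6, w8}): φ is false.
  w4 (successors {w3}): φ is false.
  w5 (successors {w3, w6, w7}): φ is false.
  w6 (successors {w0, w1, w2, w4, w5, w6, w8}): φ is false.
  w7 (successors {w0, w1, w2, w3, w4, w6, w8}): φ is false.
  w8 (successors {w0, w2, w3, w5, w6, w7, w8}): φ is false.
For instance, at w0:
  At w0: []p is true, <>(s & p) is true, so []p & <>(s & p) is true.
    At w0: []p requires p at every successor {w1, w2, w8}.
      At w1: p is true.
      At w2: p is true.
      At w8: p is true.
    So []p is true at w0.
    At w0: <>(s & p) requires s & p at some successor in {w1, w2, w8}.
      s & p holds at w1, so <>(s & p) is true at w0.
Satisfying worlds: {w0}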